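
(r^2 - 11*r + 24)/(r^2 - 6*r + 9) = (r - 8)/(r - 3)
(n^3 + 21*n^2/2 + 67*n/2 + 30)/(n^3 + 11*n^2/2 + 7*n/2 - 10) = (2*n^2 + 13*n + 15)/(2*n^2 + 3*n - 5)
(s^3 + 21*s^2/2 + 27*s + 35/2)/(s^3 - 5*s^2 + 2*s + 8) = (2*s^2 + 19*s + 35)/(2*(s^2 - 6*s + 8))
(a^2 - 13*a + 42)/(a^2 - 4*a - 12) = (a - 7)/(a + 2)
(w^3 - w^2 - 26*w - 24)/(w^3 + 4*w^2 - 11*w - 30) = (w^3 - w^2 - 26*w - 24)/(w^3 + 4*w^2 - 11*w - 30)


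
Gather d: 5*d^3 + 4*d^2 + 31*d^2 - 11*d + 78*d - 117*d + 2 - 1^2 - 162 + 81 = 5*d^3 + 35*d^2 - 50*d - 80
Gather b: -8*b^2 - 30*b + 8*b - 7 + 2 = -8*b^2 - 22*b - 5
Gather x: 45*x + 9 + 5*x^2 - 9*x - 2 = 5*x^2 + 36*x + 7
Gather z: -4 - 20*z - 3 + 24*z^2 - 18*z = 24*z^2 - 38*z - 7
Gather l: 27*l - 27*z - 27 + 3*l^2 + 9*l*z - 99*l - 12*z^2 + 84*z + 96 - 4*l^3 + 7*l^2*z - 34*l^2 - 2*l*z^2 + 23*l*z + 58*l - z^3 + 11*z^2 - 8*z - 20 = -4*l^3 + l^2*(7*z - 31) + l*(-2*z^2 + 32*z - 14) - z^3 - z^2 + 49*z + 49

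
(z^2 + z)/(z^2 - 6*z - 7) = z/(z - 7)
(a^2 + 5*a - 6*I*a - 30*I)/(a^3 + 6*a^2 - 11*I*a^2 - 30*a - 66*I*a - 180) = (a + 5)/(a^2 + a*(6 - 5*I) - 30*I)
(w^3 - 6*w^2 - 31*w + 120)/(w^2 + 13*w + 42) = (w^3 - 6*w^2 - 31*w + 120)/(w^2 + 13*w + 42)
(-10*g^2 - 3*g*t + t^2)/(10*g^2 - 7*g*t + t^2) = (2*g + t)/(-2*g + t)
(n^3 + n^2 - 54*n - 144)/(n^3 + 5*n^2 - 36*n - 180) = (n^2 - 5*n - 24)/(n^2 - n - 30)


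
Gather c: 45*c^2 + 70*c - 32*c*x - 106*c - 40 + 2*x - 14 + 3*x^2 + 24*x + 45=45*c^2 + c*(-32*x - 36) + 3*x^2 + 26*x - 9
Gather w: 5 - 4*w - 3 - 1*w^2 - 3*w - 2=-w^2 - 7*w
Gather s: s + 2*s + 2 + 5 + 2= 3*s + 9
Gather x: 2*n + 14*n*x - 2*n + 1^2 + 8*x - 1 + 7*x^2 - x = 7*x^2 + x*(14*n + 7)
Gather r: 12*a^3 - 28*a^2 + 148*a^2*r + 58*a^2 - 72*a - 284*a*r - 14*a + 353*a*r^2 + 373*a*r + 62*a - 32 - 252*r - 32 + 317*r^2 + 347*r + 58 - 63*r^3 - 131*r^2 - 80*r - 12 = 12*a^3 + 30*a^2 - 24*a - 63*r^3 + r^2*(353*a + 186) + r*(148*a^2 + 89*a + 15) - 18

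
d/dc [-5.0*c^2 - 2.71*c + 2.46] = -10.0*c - 2.71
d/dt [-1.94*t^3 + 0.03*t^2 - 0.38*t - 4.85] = -5.82*t^2 + 0.06*t - 0.38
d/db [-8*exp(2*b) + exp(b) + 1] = (1 - 16*exp(b))*exp(b)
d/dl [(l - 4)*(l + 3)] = 2*l - 1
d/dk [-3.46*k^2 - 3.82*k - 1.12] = -6.92*k - 3.82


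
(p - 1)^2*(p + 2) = p^3 - 3*p + 2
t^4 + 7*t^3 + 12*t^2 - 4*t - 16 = (t - 1)*(t + 2)^2*(t + 4)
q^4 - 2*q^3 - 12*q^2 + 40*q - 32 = (q - 2)^3*(q + 4)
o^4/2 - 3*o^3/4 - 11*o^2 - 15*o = o*(o/2 + 1)*(o - 6)*(o + 5/2)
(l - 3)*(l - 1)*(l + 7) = l^3 + 3*l^2 - 25*l + 21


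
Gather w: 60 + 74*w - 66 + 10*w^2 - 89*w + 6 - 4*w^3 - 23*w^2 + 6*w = -4*w^3 - 13*w^2 - 9*w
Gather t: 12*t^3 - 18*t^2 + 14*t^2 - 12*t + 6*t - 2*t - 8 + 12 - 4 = 12*t^3 - 4*t^2 - 8*t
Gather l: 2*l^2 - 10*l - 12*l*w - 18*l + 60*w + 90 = 2*l^2 + l*(-12*w - 28) + 60*w + 90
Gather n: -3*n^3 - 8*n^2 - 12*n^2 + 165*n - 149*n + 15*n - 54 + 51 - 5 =-3*n^3 - 20*n^2 + 31*n - 8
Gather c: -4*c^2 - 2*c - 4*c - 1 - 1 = -4*c^2 - 6*c - 2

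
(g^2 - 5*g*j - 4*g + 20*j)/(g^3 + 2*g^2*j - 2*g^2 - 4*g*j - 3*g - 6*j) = (-g^2 + 5*g*j + 4*g - 20*j)/(-g^3 - 2*g^2*j + 2*g^2 + 4*g*j + 3*g + 6*j)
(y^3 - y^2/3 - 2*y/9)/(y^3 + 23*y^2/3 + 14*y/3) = (9*y^2 - 3*y - 2)/(3*(3*y^2 + 23*y + 14))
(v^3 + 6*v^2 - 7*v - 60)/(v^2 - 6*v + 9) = (v^2 + 9*v + 20)/(v - 3)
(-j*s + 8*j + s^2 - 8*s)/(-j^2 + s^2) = (s - 8)/(j + s)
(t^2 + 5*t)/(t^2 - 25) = t/(t - 5)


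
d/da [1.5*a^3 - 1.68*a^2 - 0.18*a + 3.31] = 4.5*a^2 - 3.36*a - 0.18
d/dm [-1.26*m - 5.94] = -1.26000000000000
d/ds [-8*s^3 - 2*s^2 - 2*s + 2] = -24*s^2 - 4*s - 2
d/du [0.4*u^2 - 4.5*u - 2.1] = 0.8*u - 4.5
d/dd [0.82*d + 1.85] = 0.820000000000000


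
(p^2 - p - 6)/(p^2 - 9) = (p + 2)/(p + 3)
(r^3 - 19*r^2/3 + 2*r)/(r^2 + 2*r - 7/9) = 3*r*(r - 6)/(3*r + 7)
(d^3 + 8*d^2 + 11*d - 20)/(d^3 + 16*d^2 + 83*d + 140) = (d - 1)/(d + 7)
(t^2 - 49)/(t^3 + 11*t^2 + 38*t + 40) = (t^2 - 49)/(t^3 + 11*t^2 + 38*t + 40)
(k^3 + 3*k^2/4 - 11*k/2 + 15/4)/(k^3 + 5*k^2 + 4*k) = (4*k^3 + 3*k^2 - 22*k + 15)/(4*k*(k^2 + 5*k + 4))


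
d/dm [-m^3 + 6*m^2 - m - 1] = -3*m^2 + 12*m - 1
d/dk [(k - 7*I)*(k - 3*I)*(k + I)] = 3*k^2 - 18*I*k - 11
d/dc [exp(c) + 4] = exp(c)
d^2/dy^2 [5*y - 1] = 0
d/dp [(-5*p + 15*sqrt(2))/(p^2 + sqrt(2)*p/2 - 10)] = 10*(p^2 - 6*sqrt(2)*p + 7)/(2*p^4 + 2*sqrt(2)*p^3 - 39*p^2 - 20*sqrt(2)*p + 200)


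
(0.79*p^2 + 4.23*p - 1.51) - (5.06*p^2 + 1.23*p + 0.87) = -4.27*p^2 + 3.0*p - 2.38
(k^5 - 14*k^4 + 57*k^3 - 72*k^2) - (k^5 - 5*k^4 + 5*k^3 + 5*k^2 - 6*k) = -9*k^4 + 52*k^3 - 77*k^2 + 6*k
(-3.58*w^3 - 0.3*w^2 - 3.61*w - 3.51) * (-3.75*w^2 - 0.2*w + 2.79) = 13.425*w^5 + 1.841*w^4 + 3.6093*w^3 + 13.0475*w^2 - 9.3699*w - 9.7929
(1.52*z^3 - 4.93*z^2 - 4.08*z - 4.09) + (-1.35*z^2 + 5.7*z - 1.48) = 1.52*z^3 - 6.28*z^2 + 1.62*z - 5.57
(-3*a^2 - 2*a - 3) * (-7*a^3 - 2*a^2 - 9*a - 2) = 21*a^5 + 20*a^4 + 52*a^3 + 30*a^2 + 31*a + 6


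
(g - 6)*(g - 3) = g^2 - 9*g + 18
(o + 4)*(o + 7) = o^2 + 11*o + 28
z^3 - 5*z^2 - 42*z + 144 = (z - 8)*(z - 3)*(z + 6)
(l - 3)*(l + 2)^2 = l^3 + l^2 - 8*l - 12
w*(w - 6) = w^2 - 6*w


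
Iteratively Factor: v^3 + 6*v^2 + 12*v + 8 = (v + 2)*(v^2 + 4*v + 4) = (v + 2)^2*(v + 2)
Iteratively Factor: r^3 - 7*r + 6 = (r - 2)*(r^2 + 2*r - 3) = (r - 2)*(r - 1)*(r + 3)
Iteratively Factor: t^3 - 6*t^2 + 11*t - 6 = (t - 3)*(t^2 - 3*t + 2) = (t - 3)*(t - 1)*(t - 2)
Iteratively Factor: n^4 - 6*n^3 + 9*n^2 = (n)*(n^3 - 6*n^2 + 9*n) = n*(n - 3)*(n^2 - 3*n) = n^2*(n - 3)*(n - 3)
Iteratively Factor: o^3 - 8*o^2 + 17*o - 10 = (o - 5)*(o^2 - 3*o + 2) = (o - 5)*(o - 2)*(o - 1)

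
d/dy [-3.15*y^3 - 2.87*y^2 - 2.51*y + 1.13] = -9.45*y^2 - 5.74*y - 2.51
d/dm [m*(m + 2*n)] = 2*m + 2*n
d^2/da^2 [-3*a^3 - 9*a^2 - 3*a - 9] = -18*a - 18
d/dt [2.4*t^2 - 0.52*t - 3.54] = 4.8*t - 0.52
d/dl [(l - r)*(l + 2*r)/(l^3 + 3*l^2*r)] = (l*(l + 3*r)*(2*l + r) - 3*(l - r)*(l + 2*r)^2)/(l^3*(l + 3*r)^2)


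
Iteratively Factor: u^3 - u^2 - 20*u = (u)*(u^2 - u - 20) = u*(u + 4)*(u - 5)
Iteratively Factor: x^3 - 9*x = (x)*(x^2 - 9) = x*(x - 3)*(x + 3)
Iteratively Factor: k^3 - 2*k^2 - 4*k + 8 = (k + 2)*(k^2 - 4*k + 4) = (k - 2)*(k + 2)*(k - 2)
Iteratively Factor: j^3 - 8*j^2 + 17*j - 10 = (j - 5)*(j^2 - 3*j + 2) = (j - 5)*(j - 2)*(j - 1)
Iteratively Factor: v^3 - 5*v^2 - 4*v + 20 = (v - 5)*(v^2 - 4) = (v - 5)*(v + 2)*(v - 2)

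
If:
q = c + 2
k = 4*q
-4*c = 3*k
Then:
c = -3/2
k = 2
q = 1/2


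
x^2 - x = x*(x - 1)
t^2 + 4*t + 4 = (t + 2)^2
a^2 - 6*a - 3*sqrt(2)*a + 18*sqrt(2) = (a - 6)*(a - 3*sqrt(2))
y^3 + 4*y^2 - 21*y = y*(y - 3)*(y + 7)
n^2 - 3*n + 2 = (n - 2)*(n - 1)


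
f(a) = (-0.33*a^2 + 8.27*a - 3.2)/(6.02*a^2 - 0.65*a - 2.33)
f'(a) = (0.65 - 12.04*a)*(-0.33*a^2 + 8.27*a - 3.2)/(6.02*a^2 - 0.65*a - 2.33)^2 + (8.27 - 0.66*a)/(6.02*a^2 - 0.65*a - 2.33)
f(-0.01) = 1.41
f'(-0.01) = -4.03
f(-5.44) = -0.32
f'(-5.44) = -0.05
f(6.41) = 0.15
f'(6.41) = -0.03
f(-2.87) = -0.60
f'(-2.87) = -0.23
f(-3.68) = -0.47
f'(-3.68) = -0.13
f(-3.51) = -0.49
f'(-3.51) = -0.14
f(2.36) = 0.49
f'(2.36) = -0.23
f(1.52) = 0.81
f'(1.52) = -0.67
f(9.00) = 0.09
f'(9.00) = -0.02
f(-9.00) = -0.21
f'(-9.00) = -0.02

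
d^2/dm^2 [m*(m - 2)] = 2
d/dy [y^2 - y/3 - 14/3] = 2*y - 1/3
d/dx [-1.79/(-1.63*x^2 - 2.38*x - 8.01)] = (-5.8354*x - 4.2602)/(1.63*x^2 + 2.38*x + 8.01)^2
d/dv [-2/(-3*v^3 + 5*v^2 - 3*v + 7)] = 2*(-9*v^2 + 10*v - 3)/(3*v^3 - 5*v^2 + 3*v - 7)^2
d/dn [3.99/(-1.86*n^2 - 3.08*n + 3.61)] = (14.8428*n + 12.2892)/(1.86*n^2 + 3.08*n - 3.61)^2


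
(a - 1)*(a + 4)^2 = a^3 + 7*a^2 + 8*a - 16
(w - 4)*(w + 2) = w^2 - 2*w - 8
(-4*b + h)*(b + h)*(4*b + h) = -16*b^3 - 16*b^2*h + b*h^2 + h^3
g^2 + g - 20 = (g - 4)*(g + 5)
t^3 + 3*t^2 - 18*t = t*(t - 3)*(t + 6)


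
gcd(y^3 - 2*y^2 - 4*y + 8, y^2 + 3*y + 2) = y + 2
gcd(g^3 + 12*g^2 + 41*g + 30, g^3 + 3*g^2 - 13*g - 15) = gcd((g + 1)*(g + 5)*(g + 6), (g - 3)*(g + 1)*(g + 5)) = g^2 + 6*g + 5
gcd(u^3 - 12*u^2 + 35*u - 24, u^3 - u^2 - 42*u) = 1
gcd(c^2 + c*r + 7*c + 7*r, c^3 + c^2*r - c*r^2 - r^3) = c + r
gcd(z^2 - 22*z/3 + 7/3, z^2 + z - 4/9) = z - 1/3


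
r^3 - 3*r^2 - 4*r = r*(r - 4)*(r + 1)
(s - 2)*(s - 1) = s^2 - 3*s + 2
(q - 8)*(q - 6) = q^2 - 14*q + 48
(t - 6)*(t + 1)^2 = t^3 - 4*t^2 - 11*t - 6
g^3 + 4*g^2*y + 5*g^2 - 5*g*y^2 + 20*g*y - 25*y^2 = (g + 5)*(g - y)*(g + 5*y)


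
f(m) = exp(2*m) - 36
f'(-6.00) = 0.00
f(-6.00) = -36.00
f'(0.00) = 2.00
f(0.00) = -35.00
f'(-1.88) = 0.05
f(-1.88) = -35.98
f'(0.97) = 13.92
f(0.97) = -29.04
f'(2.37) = 228.87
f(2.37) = 78.43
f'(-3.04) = 0.00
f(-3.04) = -36.00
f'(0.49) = 5.33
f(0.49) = -33.34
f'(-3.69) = 0.00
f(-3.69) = -36.00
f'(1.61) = 50.06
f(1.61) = -10.97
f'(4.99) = 43180.63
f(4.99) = 21554.31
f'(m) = 2*exp(2*m)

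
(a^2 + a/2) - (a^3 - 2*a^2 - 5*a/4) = -a^3 + 3*a^2 + 7*a/4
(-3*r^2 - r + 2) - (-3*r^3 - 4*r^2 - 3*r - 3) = 3*r^3 + r^2 + 2*r + 5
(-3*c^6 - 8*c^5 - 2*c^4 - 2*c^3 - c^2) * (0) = 0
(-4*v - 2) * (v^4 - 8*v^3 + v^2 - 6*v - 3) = -4*v^5 + 30*v^4 + 12*v^3 + 22*v^2 + 24*v + 6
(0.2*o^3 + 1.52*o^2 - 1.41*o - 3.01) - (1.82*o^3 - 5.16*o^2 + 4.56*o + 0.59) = -1.62*o^3 + 6.68*o^2 - 5.97*o - 3.6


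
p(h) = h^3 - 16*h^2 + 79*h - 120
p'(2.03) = 26.40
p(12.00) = 252.00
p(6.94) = -8.10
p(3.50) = 3.38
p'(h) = 3*h^2 - 32*h + 79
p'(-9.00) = 610.00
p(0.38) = -92.24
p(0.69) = -72.78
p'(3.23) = 6.94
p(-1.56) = -285.97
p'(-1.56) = 136.22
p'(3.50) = 3.75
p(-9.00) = -2856.00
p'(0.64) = 59.75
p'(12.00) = 127.00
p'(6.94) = 1.41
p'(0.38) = 67.27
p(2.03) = -17.20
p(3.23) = 1.94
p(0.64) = -75.73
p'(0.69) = 58.35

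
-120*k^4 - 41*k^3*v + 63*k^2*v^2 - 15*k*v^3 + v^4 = (-8*k + v)*(-5*k + v)*(-3*k + v)*(k + v)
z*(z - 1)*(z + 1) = z^3 - z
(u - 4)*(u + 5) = u^2 + u - 20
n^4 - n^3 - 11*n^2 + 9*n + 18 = (n - 3)*(n - 2)*(n + 1)*(n + 3)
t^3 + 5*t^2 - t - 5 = (t - 1)*(t + 1)*(t + 5)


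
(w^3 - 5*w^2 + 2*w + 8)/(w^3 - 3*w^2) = (w^3 - 5*w^2 + 2*w + 8)/(w^2*(w - 3))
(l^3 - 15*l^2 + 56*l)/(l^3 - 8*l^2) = (l - 7)/l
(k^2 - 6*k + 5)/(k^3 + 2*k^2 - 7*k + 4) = (k - 5)/(k^2 + 3*k - 4)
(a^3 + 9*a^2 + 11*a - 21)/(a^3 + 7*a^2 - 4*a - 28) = (a^2 + 2*a - 3)/(a^2 - 4)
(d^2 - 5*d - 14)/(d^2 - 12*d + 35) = (d + 2)/(d - 5)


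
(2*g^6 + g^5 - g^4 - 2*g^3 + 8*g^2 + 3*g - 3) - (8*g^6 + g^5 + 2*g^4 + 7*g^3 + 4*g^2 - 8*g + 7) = -6*g^6 - 3*g^4 - 9*g^3 + 4*g^2 + 11*g - 10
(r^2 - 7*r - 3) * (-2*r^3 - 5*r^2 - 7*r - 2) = -2*r^5 + 9*r^4 + 34*r^3 + 62*r^2 + 35*r + 6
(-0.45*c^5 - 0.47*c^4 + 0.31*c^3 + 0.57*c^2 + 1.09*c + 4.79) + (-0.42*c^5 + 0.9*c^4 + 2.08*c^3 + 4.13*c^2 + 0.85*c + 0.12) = -0.87*c^5 + 0.43*c^4 + 2.39*c^3 + 4.7*c^2 + 1.94*c + 4.91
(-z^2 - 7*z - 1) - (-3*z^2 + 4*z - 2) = 2*z^2 - 11*z + 1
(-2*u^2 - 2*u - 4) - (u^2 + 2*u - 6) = -3*u^2 - 4*u + 2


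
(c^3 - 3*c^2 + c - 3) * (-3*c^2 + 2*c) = -3*c^5 + 11*c^4 - 9*c^3 + 11*c^2 - 6*c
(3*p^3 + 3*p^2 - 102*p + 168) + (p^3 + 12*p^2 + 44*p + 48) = 4*p^3 + 15*p^2 - 58*p + 216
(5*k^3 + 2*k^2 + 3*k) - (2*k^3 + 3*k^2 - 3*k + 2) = 3*k^3 - k^2 + 6*k - 2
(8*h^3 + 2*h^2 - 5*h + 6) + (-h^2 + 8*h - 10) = 8*h^3 + h^2 + 3*h - 4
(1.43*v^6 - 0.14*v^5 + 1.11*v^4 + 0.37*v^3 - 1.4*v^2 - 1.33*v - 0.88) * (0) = 0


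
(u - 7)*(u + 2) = u^2 - 5*u - 14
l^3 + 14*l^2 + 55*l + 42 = (l + 1)*(l + 6)*(l + 7)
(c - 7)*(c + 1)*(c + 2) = c^3 - 4*c^2 - 19*c - 14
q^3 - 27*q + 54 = (q - 3)^2*(q + 6)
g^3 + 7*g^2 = g^2*(g + 7)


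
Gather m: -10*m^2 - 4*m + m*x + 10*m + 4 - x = -10*m^2 + m*(x + 6) - x + 4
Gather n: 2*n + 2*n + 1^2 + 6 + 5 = 4*n + 12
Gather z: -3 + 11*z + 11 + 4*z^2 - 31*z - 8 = 4*z^2 - 20*z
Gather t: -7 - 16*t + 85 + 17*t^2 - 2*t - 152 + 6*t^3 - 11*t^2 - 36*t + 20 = 6*t^3 + 6*t^2 - 54*t - 54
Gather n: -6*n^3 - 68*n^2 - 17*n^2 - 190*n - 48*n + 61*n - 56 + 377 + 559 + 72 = -6*n^3 - 85*n^2 - 177*n + 952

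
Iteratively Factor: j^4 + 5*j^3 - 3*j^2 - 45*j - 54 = (j + 3)*(j^3 + 2*j^2 - 9*j - 18) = (j + 2)*(j + 3)*(j^2 - 9) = (j + 2)*(j + 3)^2*(j - 3)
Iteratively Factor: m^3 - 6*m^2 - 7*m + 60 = (m + 3)*(m^2 - 9*m + 20) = (m - 4)*(m + 3)*(m - 5)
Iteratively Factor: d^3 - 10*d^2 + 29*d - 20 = (d - 4)*(d^2 - 6*d + 5) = (d - 4)*(d - 1)*(d - 5)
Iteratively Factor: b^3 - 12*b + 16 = (b + 4)*(b^2 - 4*b + 4) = (b - 2)*(b + 4)*(b - 2)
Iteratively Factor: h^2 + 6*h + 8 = (h + 2)*(h + 4)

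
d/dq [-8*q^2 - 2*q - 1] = -16*q - 2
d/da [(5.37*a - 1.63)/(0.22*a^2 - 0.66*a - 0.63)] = (-1.1814*a^2 + 0.7172*a - 4.4589)/(0.0484*a^4 - 0.2904*a^3 + 0.1584*a^2 + 0.8316*a + 0.3969)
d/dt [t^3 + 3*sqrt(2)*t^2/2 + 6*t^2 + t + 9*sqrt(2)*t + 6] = 3*t^2 + 3*sqrt(2)*t + 12*t + 1 + 9*sqrt(2)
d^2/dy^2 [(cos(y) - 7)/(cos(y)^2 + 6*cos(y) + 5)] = (-9*(1 - cos(2*y))^2*cos(y)/4 + 17*(1 - cos(2*y))^2/2 - 398*cos(y) + 84*cos(2*y) + 75*cos(3*y)/2 + cos(5*y)/2 - 444)/((cos(y) + 1)^3*(cos(y) + 5)^3)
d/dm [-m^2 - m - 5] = -2*m - 1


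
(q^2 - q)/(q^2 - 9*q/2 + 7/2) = 2*q/(2*q - 7)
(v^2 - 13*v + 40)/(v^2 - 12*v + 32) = (v - 5)/(v - 4)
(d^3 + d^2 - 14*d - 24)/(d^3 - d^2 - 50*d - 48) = (-d^3 - d^2 + 14*d + 24)/(-d^3 + d^2 + 50*d + 48)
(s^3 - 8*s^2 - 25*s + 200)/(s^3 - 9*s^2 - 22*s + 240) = (s - 5)/(s - 6)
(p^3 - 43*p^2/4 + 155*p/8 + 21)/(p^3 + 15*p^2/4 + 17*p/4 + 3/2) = (p^2 - 23*p/2 + 28)/(p^2 + 3*p + 2)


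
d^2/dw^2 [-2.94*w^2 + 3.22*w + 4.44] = -5.88000000000000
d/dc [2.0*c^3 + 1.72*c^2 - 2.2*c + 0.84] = 6.0*c^2 + 3.44*c - 2.2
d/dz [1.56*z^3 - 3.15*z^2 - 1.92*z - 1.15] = 4.68*z^2 - 6.3*z - 1.92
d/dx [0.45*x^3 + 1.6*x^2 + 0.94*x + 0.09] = 1.35*x^2 + 3.2*x + 0.94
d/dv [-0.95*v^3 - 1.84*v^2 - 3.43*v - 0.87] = -2.85*v^2 - 3.68*v - 3.43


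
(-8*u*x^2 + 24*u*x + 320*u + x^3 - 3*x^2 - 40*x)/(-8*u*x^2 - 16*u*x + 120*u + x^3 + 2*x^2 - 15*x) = (x - 8)/(x - 3)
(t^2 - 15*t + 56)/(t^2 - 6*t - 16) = (t - 7)/(t + 2)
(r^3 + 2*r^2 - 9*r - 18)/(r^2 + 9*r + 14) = (r^2 - 9)/(r + 7)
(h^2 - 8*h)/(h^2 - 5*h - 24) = h/(h + 3)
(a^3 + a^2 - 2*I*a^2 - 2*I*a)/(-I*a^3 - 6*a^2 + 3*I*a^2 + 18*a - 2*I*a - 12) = (I*a^3 + a^2*(2 + I) + 2*a)/(a^3 + a^2*(-3 - 6*I) + a*(2 + 18*I) - 12*I)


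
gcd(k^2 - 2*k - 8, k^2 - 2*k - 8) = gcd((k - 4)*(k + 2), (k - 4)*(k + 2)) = k^2 - 2*k - 8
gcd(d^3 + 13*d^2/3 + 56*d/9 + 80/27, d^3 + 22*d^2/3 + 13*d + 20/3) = d + 4/3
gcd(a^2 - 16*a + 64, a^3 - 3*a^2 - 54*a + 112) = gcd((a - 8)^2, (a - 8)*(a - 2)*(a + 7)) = a - 8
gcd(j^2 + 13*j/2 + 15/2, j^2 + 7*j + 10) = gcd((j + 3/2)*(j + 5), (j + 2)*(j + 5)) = j + 5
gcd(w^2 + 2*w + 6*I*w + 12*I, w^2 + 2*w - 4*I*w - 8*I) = w + 2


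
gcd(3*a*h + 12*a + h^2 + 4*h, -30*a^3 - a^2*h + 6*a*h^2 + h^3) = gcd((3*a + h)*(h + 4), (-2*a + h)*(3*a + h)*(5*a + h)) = 3*a + h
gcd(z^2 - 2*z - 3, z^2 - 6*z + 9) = z - 3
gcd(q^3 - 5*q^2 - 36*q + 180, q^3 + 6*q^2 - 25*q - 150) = q^2 + q - 30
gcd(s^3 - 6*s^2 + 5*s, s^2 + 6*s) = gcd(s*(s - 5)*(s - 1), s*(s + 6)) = s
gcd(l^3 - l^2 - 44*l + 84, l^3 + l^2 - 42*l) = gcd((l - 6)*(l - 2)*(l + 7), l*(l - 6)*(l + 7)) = l^2 + l - 42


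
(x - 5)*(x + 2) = x^2 - 3*x - 10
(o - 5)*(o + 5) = o^2 - 25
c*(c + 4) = c^2 + 4*c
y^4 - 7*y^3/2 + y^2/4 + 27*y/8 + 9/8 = (y - 3)*(y - 3/2)*(y + 1/2)^2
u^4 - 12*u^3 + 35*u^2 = u^2*(u - 7)*(u - 5)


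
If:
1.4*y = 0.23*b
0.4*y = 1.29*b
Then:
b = 0.00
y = 0.00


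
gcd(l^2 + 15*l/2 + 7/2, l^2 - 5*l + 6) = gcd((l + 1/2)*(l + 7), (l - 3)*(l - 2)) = 1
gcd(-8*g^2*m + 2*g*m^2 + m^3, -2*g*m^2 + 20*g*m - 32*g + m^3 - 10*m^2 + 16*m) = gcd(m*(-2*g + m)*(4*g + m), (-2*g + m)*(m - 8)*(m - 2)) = 2*g - m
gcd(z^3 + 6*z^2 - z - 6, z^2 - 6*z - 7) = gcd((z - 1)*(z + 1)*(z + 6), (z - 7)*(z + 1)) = z + 1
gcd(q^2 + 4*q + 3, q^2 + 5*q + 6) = q + 3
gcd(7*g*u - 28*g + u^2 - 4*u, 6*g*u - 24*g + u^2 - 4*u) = u - 4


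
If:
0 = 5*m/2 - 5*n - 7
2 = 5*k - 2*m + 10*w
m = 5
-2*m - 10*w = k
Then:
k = 11/2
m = 5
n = 11/10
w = -31/20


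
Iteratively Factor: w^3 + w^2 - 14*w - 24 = (w + 3)*(w^2 - 2*w - 8) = (w - 4)*(w + 3)*(w + 2)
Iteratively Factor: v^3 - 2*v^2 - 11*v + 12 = (v + 3)*(v^2 - 5*v + 4) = (v - 4)*(v + 3)*(v - 1)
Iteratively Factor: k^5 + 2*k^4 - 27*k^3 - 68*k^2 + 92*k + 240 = (k + 2)*(k^4 - 27*k^2 - 14*k + 120) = (k - 5)*(k + 2)*(k^3 + 5*k^2 - 2*k - 24) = (k - 5)*(k + 2)*(k + 4)*(k^2 + k - 6) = (k - 5)*(k + 2)*(k + 3)*(k + 4)*(k - 2)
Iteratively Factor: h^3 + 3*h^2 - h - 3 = (h + 1)*(h^2 + 2*h - 3) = (h + 1)*(h + 3)*(h - 1)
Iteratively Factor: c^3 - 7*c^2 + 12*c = (c - 4)*(c^2 - 3*c) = c*(c - 4)*(c - 3)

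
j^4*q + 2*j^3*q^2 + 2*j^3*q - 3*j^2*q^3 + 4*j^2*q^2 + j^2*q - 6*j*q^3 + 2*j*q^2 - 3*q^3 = (j + 1)*(j - q)*(j + 3*q)*(j*q + q)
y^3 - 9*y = y*(y - 3)*(y + 3)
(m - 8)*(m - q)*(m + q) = m^3 - 8*m^2 - m*q^2 + 8*q^2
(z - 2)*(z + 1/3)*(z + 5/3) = z^3 - 31*z/9 - 10/9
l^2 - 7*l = l*(l - 7)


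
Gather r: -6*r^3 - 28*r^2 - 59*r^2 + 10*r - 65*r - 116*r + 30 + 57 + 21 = -6*r^3 - 87*r^2 - 171*r + 108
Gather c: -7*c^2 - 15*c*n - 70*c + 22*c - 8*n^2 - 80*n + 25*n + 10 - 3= -7*c^2 + c*(-15*n - 48) - 8*n^2 - 55*n + 7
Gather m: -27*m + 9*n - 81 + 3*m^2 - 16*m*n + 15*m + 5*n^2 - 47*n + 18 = 3*m^2 + m*(-16*n - 12) + 5*n^2 - 38*n - 63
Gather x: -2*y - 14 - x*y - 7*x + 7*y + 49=x*(-y - 7) + 5*y + 35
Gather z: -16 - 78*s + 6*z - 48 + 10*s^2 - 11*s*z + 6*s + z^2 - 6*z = 10*s^2 - 11*s*z - 72*s + z^2 - 64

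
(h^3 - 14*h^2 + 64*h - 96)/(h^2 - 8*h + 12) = (h^2 - 8*h + 16)/(h - 2)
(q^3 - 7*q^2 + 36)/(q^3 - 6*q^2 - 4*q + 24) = (q - 3)/(q - 2)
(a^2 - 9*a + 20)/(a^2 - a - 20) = (a - 4)/(a + 4)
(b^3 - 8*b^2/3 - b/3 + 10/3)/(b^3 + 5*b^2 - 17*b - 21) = (3*b^2 - 11*b + 10)/(3*(b^2 + 4*b - 21))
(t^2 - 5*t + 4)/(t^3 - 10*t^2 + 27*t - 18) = (t - 4)/(t^2 - 9*t + 18)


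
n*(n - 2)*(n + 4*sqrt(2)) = n^3 - 2*n^2 + 4*sqrt(2)*n^2 - 8*sqrt(2)*n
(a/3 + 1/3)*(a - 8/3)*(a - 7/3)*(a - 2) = a^4/3 - 2*a^3 + 83*a^2/27 + 34*a/27 - 112/27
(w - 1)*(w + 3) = w^2 + 2*w - 3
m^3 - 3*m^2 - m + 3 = (m - 3)*(m - 1)*(m + 1)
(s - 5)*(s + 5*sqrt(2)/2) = s^2 - 5*s + 5*sqrt(2)*s/2 - 25*sqrt(2)/2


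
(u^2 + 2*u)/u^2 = (u + 2)/u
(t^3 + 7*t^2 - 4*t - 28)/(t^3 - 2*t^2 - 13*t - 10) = (t^2 + 5*t - 14)/(t^2 - 4*t - 5)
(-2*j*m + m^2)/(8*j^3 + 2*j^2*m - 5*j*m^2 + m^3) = -m/(4*j^2 + 3*j*m - m^2)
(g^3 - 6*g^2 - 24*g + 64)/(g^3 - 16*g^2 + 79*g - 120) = (g^2 + 2*g - 8)/(g^2 - 8*g + 15)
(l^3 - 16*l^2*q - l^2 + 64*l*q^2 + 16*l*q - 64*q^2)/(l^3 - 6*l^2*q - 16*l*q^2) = (l^2 - 8*l*q - l + 8*q)/(l*(l + 2*q))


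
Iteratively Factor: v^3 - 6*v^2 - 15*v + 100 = (v - 5)*(v^2 - v - 20) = (v - 5)^2*(v + 4)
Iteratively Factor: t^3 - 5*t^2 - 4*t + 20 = (t + 2)*(t^2 - 7*t + 10) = (t - 5)*(t + 2)*(t - 2)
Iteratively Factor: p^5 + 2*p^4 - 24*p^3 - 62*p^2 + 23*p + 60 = (p + 1)*(p^4 + p^3 - 25*p^2 - 37*p + 60) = (p - 1)*(p + 1)*(p^3 + 2*p^2 - 23*p - 60) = (p - 1)*(p + 1)*(p + 4)*(p^2 - 2*p - 15) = (p - 1)*(p + 1)*(p + 3)*(p + 4)*(p - 5)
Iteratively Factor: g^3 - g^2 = (g)*(g^2 - g) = g^2*(g - 1)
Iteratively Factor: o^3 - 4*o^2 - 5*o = (o - 5)*(o^2 + o) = o*(o - 5)*(o + 1)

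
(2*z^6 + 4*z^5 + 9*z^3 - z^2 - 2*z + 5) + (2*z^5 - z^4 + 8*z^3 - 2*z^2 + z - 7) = 2*z^6 + 6*z^5 - z^4 + 17*z^3 - 3*z^2 - z - 2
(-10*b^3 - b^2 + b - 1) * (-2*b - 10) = 20*b^4 + 102*b^3 + 8*b^2 - 8*b + 10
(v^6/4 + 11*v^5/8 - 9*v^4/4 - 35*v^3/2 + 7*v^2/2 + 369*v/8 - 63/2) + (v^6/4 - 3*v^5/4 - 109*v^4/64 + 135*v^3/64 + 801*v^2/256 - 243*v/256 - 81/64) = v^6/2 + 5*v^5/8 - 253*v^4/64 - 985*v^3/64 + 1697*v^2/256 + 11565*v/256 - 2097/64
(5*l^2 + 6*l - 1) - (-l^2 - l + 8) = 6*l^2 + 7*l - 9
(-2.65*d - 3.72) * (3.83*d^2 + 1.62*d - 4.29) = -10.1495*d^3 - 18.5406*d^2 + 5.3421*d + 15.9588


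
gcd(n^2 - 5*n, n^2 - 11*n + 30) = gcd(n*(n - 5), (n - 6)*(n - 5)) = n - 5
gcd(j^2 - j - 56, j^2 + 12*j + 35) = j + 7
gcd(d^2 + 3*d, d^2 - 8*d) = d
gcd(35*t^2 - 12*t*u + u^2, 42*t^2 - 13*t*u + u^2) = 7*t - u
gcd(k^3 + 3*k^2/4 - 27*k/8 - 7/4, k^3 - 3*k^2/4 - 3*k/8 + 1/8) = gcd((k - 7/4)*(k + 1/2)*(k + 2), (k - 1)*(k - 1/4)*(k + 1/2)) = k + 1/2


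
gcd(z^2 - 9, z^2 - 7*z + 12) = z - 3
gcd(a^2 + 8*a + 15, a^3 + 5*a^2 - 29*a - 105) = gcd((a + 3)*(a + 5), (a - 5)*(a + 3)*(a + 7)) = a + 3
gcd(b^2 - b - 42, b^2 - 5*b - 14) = b - 7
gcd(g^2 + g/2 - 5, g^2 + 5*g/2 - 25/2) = 1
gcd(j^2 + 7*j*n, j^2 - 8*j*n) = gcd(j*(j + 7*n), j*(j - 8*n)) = j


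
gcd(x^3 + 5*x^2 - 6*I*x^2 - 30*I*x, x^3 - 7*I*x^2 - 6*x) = x^2 - 6*I*x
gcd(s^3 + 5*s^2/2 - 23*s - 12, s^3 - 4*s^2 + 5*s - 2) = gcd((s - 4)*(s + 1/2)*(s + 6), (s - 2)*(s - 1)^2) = 1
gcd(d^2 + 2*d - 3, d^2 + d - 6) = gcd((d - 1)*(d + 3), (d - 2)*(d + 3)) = d + 3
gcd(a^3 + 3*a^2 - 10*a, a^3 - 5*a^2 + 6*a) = a^2 - 2*a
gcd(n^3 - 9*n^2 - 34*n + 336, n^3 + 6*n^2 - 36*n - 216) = n + 6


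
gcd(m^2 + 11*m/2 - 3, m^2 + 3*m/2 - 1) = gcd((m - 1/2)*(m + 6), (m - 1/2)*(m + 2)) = m - 1/2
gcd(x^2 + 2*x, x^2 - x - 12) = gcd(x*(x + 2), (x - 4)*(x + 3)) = 1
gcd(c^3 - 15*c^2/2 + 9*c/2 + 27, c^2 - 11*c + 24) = c - 3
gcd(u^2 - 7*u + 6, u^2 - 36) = u - 6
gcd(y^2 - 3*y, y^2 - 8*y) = y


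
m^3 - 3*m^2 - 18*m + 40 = (m - 5)*(m - 2)*(m + 4)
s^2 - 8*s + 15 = (s - 5)*(s - 3)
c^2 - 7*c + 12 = (c - 4)*(c - 3)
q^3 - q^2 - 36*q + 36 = (q - 6)*(q - 1)*(q + 6)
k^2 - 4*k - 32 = (k - 8)*(k + 4)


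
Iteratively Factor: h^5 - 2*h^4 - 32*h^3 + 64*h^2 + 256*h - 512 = (h - 4)*(h^4 + 2*h^3 - 24*h^2 - 32*h + 128) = (h - 4)*(h + 4)*(h^3 - 2*h^2 - 16*h + 32) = (h - 4)^2*(h + 4)*(h^2 + 2*h - 8) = (h - 4)^2*(h - 2)*(h + 4)*(h + 4)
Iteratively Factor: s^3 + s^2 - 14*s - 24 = (s + 3)*(s^2 - 2*s - 8) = (s + 2)*(s + 3)*(s - 4)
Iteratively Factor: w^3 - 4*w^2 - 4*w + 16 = (w - 4)*(w^2 - 4) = (w - 4)*(w + 2)*(w - 2)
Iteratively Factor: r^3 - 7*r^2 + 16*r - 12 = (r - 2)*(r^2 - 5*r + 6) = (r - 3)*(r - 2)*(r - 2)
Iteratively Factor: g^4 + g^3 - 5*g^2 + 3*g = (g)*(g^3 + g^2 - 5*g + 3) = g*(g - 1)*(g^2 + 2*g - 3) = g*(g - 1)*(g + 3)*(g - 1)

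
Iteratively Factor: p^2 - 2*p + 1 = (p - 1)*(p - 1)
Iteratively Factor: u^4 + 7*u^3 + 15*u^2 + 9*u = (u)*(u^3 + 7*u^2 + 15*u + 9) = u*(u + 1)*(u^2 + 6*u + 9) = u*(u + 1)*(u + 3)*(u + 3)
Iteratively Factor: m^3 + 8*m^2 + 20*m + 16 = (m + 2)*(m^2 + 6*m + 8) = (m + 2)*(m + 4)*(m + 2)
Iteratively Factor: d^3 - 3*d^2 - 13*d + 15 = (d + 3)*(d^2 - 6*d + 5) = (d - 1)*(d + 3)*(d - 5)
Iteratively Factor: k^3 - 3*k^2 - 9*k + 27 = (k - 3)*(k^2 - 9) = (k - 3)*(k + 3)*(k - 3)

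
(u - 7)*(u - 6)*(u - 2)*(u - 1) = u^4 - 16*u^3 + 83*u^2 - 152*u + 84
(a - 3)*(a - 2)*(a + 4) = a^3 - a^2 - 14*a + 24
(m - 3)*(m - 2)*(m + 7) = m^3 + 2*m^2 - 29*m + 42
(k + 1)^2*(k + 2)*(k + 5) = k^4 + 9*k^3 + 25*k^2 + 27*k + 10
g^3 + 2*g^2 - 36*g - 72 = (g - 6)*(g + 2)*(g + 6)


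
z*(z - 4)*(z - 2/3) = z^3 - 14*z^2/3 + 8*z/3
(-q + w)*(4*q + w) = -4*q^2 + 3*q*w + w^2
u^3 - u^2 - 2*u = u*(u - 2)*(u + 1)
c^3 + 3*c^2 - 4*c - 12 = (c - 2)*(c + 2)*(c + 3)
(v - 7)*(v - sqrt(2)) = v^2 - 7*v - sqrt(2)*v + 7*sqrt(2)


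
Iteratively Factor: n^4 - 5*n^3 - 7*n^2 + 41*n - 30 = (n - 1)*(n^3 - 4*n^2 - 11*n + 30) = (n - 1)*(n + 3)*(n^2 - 7*n + 10) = (n - 2)*(n - 1)*(n + 3)*(n - 5)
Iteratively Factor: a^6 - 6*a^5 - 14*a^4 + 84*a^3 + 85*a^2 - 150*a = (a)*(a^5 - 6*a^4 - 14*a^3 + 84*a^2 + 85*a - 150) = a*(a + 2)*(a^4 - 8*a^3 + 2*a^2 + 80*a - 75) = a*(a - 5)*(a + 2)*(a^3 - 3*a^2 - 13*a + 15) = a*(a - 5)*(a - 1)*(a + 2)*(a^2 - 2*a - 15) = a*(a - 5)^2*(a - 1)*(a + 2)*(a + 3)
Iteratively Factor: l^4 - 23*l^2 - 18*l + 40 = (l + 2)*(l^3 - 2*l^2 - 19*l + 20) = (l - 1)*(l + 2)*(l^2 - l - 20) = (l - 1)*(l + 2)*(l + 4)*(l - 5)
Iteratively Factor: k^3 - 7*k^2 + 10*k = (k)*(k^2 - 7*k + 10) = k*(k - 2)*(k - 5)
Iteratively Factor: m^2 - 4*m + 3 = (m - 3)*(m - 1)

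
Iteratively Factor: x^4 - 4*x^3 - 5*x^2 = (x + 1)*(x^3 - 5*x^2) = x*(x + 1)*(x^2 - 5*x) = x^2*(x + 1)*(x - 5)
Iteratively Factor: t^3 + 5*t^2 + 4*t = (t + 1)*(t^2 + 4*t) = (t + 1)*(t + 4)*(t)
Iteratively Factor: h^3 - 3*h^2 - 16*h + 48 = (h - 4)*(h^2 + h - 12) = (h - 4)*(h + 4)*(h - 3)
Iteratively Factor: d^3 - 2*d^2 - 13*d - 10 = (d + 2)*(d^2 - 4*d - 5) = (d + 1)*(d + 2)*(d - 5)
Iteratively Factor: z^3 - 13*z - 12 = (z - 4)*(z^2 + 4*z + 3) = (z - 4)*(z + 3)*(z + 1)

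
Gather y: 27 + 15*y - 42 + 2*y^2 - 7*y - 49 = 2*y^2 + 8*y - 64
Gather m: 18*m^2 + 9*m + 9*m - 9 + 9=18*m^2 + 18*m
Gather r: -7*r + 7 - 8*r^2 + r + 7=-8*r^2 - 6*r + 14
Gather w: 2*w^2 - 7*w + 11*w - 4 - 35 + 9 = 2*w^2 + 4*w - 30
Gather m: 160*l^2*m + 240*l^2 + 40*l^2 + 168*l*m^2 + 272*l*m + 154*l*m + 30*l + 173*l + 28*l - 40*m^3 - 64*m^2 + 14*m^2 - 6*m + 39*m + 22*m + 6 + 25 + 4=280*l^2 + 231*l - 40*m^3 + m^2*(168*l - 50) + m*(160*l^2 + 426*l + 55) + 35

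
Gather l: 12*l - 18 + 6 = 12*l - 12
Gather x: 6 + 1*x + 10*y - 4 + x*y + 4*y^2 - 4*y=x*(y + 1) + 4*y^2 + 6*y + 2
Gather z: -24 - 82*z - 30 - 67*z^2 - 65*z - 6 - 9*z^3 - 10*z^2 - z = -9*z^3 - 77*z^2 - 148*z - 60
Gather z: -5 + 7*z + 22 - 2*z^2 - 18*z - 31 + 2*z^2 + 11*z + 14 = 0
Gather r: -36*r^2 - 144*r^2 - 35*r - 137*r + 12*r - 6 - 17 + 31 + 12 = -180*r^2 - 160*r + 20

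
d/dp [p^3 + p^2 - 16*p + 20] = 3*p^2 + 2*p - 16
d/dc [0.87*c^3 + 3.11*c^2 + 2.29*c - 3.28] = 2.61*c^2 + 6.22*c + 2.29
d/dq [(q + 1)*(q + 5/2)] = 2*q + 7/2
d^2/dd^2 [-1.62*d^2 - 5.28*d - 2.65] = -3.24000000000000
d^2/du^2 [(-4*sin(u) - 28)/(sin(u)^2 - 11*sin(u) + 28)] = 4*(sin(u)^5 + 39*sin(u)^4 - 401*sin(u)^3 + 329*sin(u)^2 + 3570*sin(u) - 1918)/(sin(u)^2 - 11*sin(u) + 28)^3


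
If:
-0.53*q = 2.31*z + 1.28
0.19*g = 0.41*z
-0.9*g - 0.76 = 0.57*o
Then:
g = 2.15789473684211*z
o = -3.40720221606648*z - 1.33333333333333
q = -4.35849056603774*z - 2.41509433962264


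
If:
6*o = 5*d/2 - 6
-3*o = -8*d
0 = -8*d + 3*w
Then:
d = -4/9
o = -32/27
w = -32/27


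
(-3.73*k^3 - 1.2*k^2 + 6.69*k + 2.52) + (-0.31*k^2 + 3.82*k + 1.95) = -3.73*k^3 - 1.51*k^2 + 10.51*k + 4.47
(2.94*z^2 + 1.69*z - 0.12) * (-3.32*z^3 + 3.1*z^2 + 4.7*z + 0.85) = -9.7608*z^5 + 3.5032*z^4 + 19.4554*z^3 + 10.07*z^2 + 0.8725*z - 0.102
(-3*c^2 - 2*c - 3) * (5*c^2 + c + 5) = -15*c^4 - 13*c^3 - 32*c^2 - 13*c - 15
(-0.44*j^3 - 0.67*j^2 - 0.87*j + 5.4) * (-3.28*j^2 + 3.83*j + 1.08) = 1.4432*j^5 + 0.5124*j^4 - 0.1877*j^3 - 21.7677*j^2 + 19.7424*j + 5.832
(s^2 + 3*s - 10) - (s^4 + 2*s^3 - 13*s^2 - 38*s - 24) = -s^4 - 2*s^3 + 14*s^2 + 41*s + 14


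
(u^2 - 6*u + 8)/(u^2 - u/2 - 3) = 2*(u - 4)/(2*u + 3)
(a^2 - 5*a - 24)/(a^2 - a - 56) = (a + 3)/(a + 7)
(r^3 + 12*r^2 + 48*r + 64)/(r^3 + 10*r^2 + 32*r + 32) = (r + 4)/(r + 2)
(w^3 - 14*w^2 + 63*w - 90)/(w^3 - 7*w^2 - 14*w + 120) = (w - 3)/(w + 4)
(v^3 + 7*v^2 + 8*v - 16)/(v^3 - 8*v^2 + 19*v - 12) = (v^2 + 8*v + 16)/(v^2 - 7*v + 12)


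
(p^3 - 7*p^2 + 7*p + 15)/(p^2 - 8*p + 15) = p + 1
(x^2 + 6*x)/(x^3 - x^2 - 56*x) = (x + 6)/(x^2 - x - 56)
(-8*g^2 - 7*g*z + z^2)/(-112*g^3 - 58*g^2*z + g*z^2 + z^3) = (g + z)/(14*g^2 + 9*g*z + z^2)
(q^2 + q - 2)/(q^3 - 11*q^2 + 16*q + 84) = (q - 1)/(q^2 - 13*q + 42)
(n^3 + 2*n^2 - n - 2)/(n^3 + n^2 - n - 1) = (n + 2)/(n + 1)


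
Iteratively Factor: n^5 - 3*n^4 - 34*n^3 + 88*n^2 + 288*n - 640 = (n - 5)*(n^4 + 2*n^3 - 24*n^2 - 32*n + 128) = (n - 5)*(n - 2)*(n^3 + 4*n^2 - 16*n - 64) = (n - 5)*(n - 2)*(n + 4)*(n^2 - 16) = (n - 5)*(n - 2)*(n + 4)^2*(n - 4)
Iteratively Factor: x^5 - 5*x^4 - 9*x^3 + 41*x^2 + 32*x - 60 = (x + 2)*(x^4 - 7*x^3 + 5*x^2 + 31*x - 30) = (x - 1)*(x + 2)*(x^3 - 6*x^2 - x + 30) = (x - 1)*(x + 2)^2*(x^2 - 8*x + 15) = (x - 5)*(x - 1)*(x + 2)^2*(x - 3)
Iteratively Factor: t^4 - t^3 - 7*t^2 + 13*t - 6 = (t - 2)*(t^3 + t^2 - 5*t + 3) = (t - 2)*(t - 1)*(t^2 + 2*t - 3) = (t - 2)*(t - 1)^2*(t + 3)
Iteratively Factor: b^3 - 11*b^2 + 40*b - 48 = (b - 3)*(b^2 - 8*b + 16) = (b - 4)*(b - 3)*(b - 4)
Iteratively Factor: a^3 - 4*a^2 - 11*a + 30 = (a - 5)*(a^2 + a - 6) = (a - 5)*(a + 3)*(a - 2)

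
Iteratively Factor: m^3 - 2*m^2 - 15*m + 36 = (m - 3)*(m^2 + m - 12) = (m - 3)*(m + 4)*(m - 3)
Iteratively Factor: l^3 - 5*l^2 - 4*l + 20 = (l + 2)*(l^2 - 7*l + 10) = (l - 2)*(l + 2)*(l - 5)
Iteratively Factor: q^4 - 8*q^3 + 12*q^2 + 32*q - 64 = (q + 2)*(q^3 - 10*q^2 + 32*q - 32) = (q - 2)*(q + 2)*(q^2 - 8*q + 16) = (q - 4)*(q - 2)*(q + 2)*(q - 4)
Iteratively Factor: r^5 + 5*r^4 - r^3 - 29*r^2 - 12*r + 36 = (r + 3)*(r^4 + 2*r^3 - 7*r^2 - 8*r + 12) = (r + 3)^2*(r^3 - r^2 - 4*r + 4) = (r - 2)*(r + 3)^2*(r^2 + r - 2) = (r - 2)*(r - 1)*(r + 3)^2*(r + 2)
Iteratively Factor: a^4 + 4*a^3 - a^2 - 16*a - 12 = (a - 2)*(a^3 + 6*a^2 + 11*a + 6) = (a - 2)*(a + 1)*(a^2 + 5*a + 6) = (a - 2)*(a + 1)*(a + 3)*(a + 2)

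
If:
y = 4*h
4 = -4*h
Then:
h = -1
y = -4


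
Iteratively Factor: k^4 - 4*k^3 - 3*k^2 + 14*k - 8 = (k - 4)*(k^3 - 3*k + 2) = (k - 4)*(k - 1)*(k^2 + k - 2) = (k - 4)*(k - 1)^2*(k + 2)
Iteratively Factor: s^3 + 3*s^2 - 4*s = (s + 4)*(s^2 - s) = s*(s + 4)*(s - 1)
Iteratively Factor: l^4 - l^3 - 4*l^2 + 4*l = (l - 1)*(l^3 - 4*l) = (l - 1)*(l + 2)*(l^2 - 2*l) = (l - 2)*(l - 1)*(l + 2)*(l)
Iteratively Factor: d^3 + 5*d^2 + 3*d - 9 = (d + 3)*(d^2 + 2*d - 3) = (d - 1)*(d + 3)*(d + 3)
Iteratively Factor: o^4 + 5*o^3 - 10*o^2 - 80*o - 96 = (o + 3)*(o^3 + 2*o^2 - 16*o - 32) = (o + 3)*(o + 4)*(o^2 - 2*o - 8) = (o + 2)*(o + 3)*(o + 4)*(o - 4)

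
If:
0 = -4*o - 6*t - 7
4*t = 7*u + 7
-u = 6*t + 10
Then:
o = 7/23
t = -63/46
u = -41/23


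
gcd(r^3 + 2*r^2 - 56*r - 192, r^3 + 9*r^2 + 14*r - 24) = r^2 + 10*r + 24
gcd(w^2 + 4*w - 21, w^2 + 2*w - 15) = w - 3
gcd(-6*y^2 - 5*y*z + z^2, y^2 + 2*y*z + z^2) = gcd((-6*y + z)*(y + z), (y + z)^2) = y + z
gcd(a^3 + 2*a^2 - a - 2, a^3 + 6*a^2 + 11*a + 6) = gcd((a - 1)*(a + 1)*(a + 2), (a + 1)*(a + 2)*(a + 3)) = a^2 + 3*a + 2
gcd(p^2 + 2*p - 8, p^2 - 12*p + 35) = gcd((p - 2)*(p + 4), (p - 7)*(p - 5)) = 1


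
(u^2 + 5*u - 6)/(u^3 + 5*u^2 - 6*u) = 1/u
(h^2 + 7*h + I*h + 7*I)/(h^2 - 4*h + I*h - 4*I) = (h + 7)/(h - 4)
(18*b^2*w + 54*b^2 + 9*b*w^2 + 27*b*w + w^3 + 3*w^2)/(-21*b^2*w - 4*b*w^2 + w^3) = (6*b*w + 18*b + w^2 + 3*w)/(w*(-7*b + w))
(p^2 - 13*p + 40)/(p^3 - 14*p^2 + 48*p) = (p - 5)/(p*(p - 6))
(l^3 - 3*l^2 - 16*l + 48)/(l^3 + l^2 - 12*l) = (l - 4)/l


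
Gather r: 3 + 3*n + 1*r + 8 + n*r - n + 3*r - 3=2*n + r*(n + 4) + 8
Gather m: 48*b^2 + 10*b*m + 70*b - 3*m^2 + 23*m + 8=48*b^2 + 70*b - 3*m^2 + m*(10*b + 23) + 8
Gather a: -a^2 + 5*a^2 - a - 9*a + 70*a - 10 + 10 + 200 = 4*a^2 + 60*a + 200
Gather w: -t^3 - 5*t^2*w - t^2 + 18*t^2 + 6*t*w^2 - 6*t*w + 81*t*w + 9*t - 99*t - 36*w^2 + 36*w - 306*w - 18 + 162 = -t^3 + 17*t^2 - 90*t + w^2*(6*t - 36) + w*(-5*t^2 + 75*t - 270) + 144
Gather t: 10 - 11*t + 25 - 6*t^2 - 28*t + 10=-6*t^2 - 39*t + 45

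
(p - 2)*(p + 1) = p^2 - p - 2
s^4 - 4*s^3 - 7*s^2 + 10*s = s*(s - 5)*(s - 1)*(s + 2)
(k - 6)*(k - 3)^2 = k^3 - 12*k^2 + 45*k - 54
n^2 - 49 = (n - 7)*(n + 7)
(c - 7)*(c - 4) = c^2 - 11*c + 28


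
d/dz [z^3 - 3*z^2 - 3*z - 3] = 3*z^2 - 6*z - 3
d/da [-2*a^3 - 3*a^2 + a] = -6*a^2 - 6*a + 1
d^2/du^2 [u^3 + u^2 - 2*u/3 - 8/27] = 6*u + 2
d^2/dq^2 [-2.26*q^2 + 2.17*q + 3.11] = -4.52000000000000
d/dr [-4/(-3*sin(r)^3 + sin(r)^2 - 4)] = 4*(2 - 9*sin(r))*sin(r)*cos(r)/(3*sin(r)^3 - sin(r)^2 + 4)^2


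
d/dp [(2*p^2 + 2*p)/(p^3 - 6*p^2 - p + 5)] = 2*(p*(p + 1)*(-3*p^2 + 12*p + 1) + (2*p + 1)*(p^3 - 6*p^2 - p + 5))/(p^3 - 6*p^2 - p + 5)^2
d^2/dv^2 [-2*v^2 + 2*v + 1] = -4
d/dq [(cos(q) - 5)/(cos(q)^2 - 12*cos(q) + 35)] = sin(q)/(cos(q) - 7)^2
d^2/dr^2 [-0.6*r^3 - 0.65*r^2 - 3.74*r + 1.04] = -3.6*r - 1.3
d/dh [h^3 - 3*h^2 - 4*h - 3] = 3*h^2 - 6*h - 4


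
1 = 1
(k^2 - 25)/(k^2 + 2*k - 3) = (k^2 - 25)/(k^2 + 2*k - 3)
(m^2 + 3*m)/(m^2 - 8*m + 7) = m*(m + 3)/(m^2 - 8*m + 7)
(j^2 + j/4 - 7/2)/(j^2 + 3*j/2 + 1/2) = (4*j^2 + j - 14)/(2*(2*j^2 + 3*j + 1))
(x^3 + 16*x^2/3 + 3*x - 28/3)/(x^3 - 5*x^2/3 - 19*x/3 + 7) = (x + 4)/(x - 3)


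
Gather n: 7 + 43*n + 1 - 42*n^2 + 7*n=-42*n^2 + 50*n + 8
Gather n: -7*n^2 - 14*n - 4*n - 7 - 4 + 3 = -7*n^2 - 18*n - 8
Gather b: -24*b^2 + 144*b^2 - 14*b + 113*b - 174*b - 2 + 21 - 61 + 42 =120*b^2 - 75*b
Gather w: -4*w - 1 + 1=-4*w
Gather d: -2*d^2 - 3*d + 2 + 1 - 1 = -2*d^2 - 3*d + 2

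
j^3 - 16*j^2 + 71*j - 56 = (j - 8)*(j - 7)*(j - 1)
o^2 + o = o*(o + 1)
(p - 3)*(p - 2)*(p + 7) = p^3 + 2*p^2 - 29*p + 42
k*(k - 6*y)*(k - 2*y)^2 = k^4 - 10*k^3*y + 28*k^2*y^2 - 24*k*y^3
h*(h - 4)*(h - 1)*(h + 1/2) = h^4 - 9*h^3/2 + 3*h^2/2 + 2*h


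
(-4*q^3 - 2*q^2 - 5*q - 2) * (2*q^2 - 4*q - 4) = -8*q^5 + 12*q^4 + 14*q^3 + 24*q^2 + 28*q + 8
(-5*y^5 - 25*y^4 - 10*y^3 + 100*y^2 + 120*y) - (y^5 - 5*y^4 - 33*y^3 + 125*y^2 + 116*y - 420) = -6*y^5 - 20*y^4 + 23*y^3 - 25*y^2 + 4*y + 420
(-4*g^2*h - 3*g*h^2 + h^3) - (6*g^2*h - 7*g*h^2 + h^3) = -10*g^2*h + 4*g*h^2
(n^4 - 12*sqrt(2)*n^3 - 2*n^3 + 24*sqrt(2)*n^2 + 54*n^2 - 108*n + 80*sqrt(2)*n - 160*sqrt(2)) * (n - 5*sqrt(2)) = n^5 - 17*sqrt(2)*n^4 - 2*n^4 + 34*sqrt(2)*n^3 + 174*n^3 - 348*n^2 - 190*sqrt(2)*n^2 - 800*n + 380*sqrt(2)*n + 1600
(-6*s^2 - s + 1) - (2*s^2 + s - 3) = -8*s^2 - 2*s + 4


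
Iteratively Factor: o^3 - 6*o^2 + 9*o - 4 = (o - 4)*(o^2 - 2*o + 1) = (o - 4)*(o - 1)*(o - 1)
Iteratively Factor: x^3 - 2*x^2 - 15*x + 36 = (x - 3)*(x^2 + x - 12) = (x - 3)^2*(x + 4)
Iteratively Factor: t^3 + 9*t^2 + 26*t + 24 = (t + 3)*(t^2 + 6*t + 8) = (t + 2)*(t + 3)*(t + 4)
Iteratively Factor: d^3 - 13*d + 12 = (d - 3)*(d^2 + 3*d - 4) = (d - 3)*(d - 1)*(d + 4)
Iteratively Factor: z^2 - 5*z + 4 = (z - 4)*(z - 1)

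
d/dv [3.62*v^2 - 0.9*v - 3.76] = 7.24*v - 0.9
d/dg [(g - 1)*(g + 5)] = 2*g + 4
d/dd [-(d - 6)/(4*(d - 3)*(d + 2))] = (d^2 - 12*d + 12)/(4*(d^4 - 2*d^3 - 11*d^2 + 12*d + 36))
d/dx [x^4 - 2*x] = 4*x^3 - 2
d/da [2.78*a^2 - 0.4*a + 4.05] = 5.56*a - 0.4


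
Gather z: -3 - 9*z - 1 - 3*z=-12*z - 4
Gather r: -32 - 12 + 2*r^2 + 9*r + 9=2*r^2 + 9*r - 35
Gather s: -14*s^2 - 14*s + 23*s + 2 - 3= -14*s^2 + 9*s - 1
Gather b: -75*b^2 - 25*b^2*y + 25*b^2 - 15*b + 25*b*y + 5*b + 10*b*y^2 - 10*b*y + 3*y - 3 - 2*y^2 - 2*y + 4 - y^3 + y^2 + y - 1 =b^2*(-25*y - 50) + b*(10*y^2 + 15*y - 10) - y^3 - y^2 + 2*y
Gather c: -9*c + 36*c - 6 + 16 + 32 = 27*c + 42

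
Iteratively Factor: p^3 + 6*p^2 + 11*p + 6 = (p + 1)*(p^2 + 5*p + 6) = (p + 1)*(p + 2)*(p + 3)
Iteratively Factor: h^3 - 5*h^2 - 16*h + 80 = (h + 4)*(h^2 - 9*h + 20) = (h - 5)*(h + 4)*(h - 4)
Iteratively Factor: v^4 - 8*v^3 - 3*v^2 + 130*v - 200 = (v - 5)*(v^3 - 3*v^2 - 18*v + 40) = (v - 5)^2*(v^2 + 2*v - 8) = (v - 5)^2*(v + 4)*(v - 2)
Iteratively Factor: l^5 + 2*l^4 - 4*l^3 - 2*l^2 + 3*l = (l - 1)*(l^4 + 3*l^3 - l^2 - 3*l) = l*(l - 1)*(l^3 + 3*l^2 - l - 3) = l*(l - 1)^2*(l^2 + 4*l + 3) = l*(l - 1)^2*(l + 3)*(l + 1)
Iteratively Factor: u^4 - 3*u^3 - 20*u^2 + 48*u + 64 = (u - 4)*(u^3 + u^2 - 16*u - 16) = (u - 4)^2*(u^2 + 5*u + 4) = (u - 4)^2*(u + 1)*(u + 4)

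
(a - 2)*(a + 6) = a^2 + 4*a - 12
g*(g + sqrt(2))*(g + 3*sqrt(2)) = g^3 + 4*sqrt(2)*g^2 + 6*g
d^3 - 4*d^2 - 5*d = d*(d - 5)*(d + 1)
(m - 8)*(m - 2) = m^2 - 10*m + 16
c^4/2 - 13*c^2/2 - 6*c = c*(c/2 + 1/2)*(c - 4)*(c + 3)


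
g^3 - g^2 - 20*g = g*(g - 5)*(g + 4)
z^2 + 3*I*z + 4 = (z - I)*(z + 4*I)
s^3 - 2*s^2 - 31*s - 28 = (s - 7)*(s + 1)*(s + 4)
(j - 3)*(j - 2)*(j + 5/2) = j^3 - 5*j^2/2 - 13*j/2 + 15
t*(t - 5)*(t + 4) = t^3 - t^2 - 20*t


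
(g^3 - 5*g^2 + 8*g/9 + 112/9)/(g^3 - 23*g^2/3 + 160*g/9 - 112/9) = (3*g + 4)/(3*g - 4)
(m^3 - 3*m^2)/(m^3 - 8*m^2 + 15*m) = m/(m - 5)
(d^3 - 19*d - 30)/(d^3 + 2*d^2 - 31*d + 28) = (d^3 - 19*d - 30)/(d^3 + 2*d^2 - 31*d + 28)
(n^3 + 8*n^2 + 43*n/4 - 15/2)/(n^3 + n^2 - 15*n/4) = (2*n^2 + 11*n - 6)/(n*(2*n - 3))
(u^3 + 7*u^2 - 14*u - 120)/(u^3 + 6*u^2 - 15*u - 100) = (u + 6)/(u + 5)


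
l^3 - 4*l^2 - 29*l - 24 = (l - 8)*(l + 1)*(l + 3)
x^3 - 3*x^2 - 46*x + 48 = (x - 8)*(x - 1)*(x + 6)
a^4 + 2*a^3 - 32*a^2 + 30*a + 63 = (a - 3)^2*(a + 1)*(a + 7)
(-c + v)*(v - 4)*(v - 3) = -c*v^2 + 7*c*v - 12*c + v^3 - 7*v^2 + 12*v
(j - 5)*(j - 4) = j^2 - 9*j + 20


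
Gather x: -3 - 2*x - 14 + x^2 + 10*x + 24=x^2 + 8*x + 7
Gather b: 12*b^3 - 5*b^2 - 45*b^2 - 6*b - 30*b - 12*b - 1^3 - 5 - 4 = 12*b^3 - 50*b^2 - 48*b - 10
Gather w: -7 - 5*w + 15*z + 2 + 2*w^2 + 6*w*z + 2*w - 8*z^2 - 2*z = 2*w^2 + w*(6*z - 3) - 8*z^2 + 13*z - 5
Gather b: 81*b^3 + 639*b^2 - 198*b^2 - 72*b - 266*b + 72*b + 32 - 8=81*b^3 + 441*b^2 - 266*b + 24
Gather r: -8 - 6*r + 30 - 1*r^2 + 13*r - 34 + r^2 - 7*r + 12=0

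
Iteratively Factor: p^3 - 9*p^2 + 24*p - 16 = (p - 4)*(p^2 - 5*p + 4) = (p - 4)*(p - 1)*(p - 4)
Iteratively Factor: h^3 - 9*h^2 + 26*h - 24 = (h - 2)*(h^2 - 7*h + 12) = (h - 4)*(h - 2)*(h - 3)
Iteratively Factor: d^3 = (d)*(d^2) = d^2*(d)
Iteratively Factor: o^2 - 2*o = (o - 2)*(o)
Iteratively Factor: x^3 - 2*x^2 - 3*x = (x - 3)*(x^2 + x) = x*(x - 3)*(x + 1)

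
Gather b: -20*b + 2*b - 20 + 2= -18*b - 18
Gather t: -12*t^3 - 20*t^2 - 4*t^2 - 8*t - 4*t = -12*t^3 - 24*t^2 - 12*t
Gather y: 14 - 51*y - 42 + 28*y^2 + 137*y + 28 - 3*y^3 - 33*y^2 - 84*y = -3*y^3 - 5*y^2 + 2*y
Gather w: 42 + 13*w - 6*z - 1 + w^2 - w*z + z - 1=w^2 + w*(13 - z) - 5*z + 40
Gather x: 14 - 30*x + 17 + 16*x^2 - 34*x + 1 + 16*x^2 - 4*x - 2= 32*x^2 - 68*x + 30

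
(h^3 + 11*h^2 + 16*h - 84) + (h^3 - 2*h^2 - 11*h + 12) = 2*h^3 + 9*h^2 + 5*h - 72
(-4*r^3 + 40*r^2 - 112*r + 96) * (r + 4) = -4*r^4 + 24*r^3 + 48*r^2 - 352*r + 384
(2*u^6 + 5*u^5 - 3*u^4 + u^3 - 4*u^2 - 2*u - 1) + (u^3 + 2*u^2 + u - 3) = 2*u^6 + 5*u^5 - 3*u^4 + 2*u^3 - 2*u^2 - u - 4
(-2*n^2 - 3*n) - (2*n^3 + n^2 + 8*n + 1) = -2*n^3 - 3*n^2 - 11*n - 1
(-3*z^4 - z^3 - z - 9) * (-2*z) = 6*z^5 + 2*z^4 + 2*z^2 + 18*z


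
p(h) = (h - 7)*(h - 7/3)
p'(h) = 2*h - 28/3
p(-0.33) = 19.52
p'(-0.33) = -9.99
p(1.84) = 2.55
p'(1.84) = -5.65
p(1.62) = 3.84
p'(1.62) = -6.09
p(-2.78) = 50.01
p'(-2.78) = -14.89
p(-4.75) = 83.23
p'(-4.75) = -18.83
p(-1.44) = 31.85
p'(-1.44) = -12.21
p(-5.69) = 101.82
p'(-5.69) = -20.71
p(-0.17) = 17.95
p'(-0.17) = -9.67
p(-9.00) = 181.33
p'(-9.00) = -27.33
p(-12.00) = 272.33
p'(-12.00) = -33.33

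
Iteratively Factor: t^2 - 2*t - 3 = (t + 1)*(t - 3)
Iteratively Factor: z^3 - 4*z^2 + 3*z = (z - 1)*(z^2 - 3*z) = (z - 3)*(z - 1)*(z)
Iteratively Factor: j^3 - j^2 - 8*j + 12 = (j + 3)*(j^2 - 4*j + 4) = (j - 2)*(j + 3)*(j - 2)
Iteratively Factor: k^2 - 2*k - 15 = (k - 5)*(k + 3)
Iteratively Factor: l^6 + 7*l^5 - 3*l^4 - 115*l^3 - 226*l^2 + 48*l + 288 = (l + 3)*(l^5 + 4*l^4 - 15*l^3 - 70*l^2 - 16*l + 96) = (l + 3)*(l + 4)*(l^4 - 15*l^2 - 10*l + 24) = (l + 2)*(l + 3)*(l + 4)*(l^3 - 2*l^2 - 11*l + 12) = (l - 1)*(l + 2)*(l + 3)*(l + 4)*(l^2 - l - 12) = (l - 1)*(l + 2)*(l + 3)^2*(l + 4)*(l - 4)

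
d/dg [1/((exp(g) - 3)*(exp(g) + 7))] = 2*(-exp(g) - 2)*exp(g)/(exp(4*g) + 8*exp(3*g) - 26*exp(2*g) - 168*exp(g) + 441)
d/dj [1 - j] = -1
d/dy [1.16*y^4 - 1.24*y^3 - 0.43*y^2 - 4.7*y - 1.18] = 4.64*y^3 - 3.72*y^2 - 0.86*y - 4.7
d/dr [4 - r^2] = -2*r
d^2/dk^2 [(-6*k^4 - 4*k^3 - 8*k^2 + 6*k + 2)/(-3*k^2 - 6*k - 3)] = 4*(3*k^4 + 12*k^3 + 18*k^2 - 5*k + 7)/(3*(k^4 + 4*k^3 + 6*k^2 + 4*k + 1))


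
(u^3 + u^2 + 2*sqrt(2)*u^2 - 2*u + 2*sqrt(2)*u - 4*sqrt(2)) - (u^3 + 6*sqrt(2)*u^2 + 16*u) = -4*sqrt(2)*u^2 + u^2 - 18*u + 2*sqrt(2)*u - 4*sqrt(2)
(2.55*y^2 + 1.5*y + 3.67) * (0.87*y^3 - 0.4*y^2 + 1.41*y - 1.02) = 2.2185*y^5 + 0.285*y^4 + 6.1884*y^3 - 1.954*y^2 + 3.6447*y - 3.7434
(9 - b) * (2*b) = -2*b^2 + 18*b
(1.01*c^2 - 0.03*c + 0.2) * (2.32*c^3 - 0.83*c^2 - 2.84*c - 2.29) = 2.3432*c^5 - 0.9079*c^4 - 2.3795*c^3 - 2.3937*c^2 - 0.4993*c - 0.458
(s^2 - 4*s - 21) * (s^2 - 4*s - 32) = s^4 - 8*s^3 - 37*s^2 + 212*s + 672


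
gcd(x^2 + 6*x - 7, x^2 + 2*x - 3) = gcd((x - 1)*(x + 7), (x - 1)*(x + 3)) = x - 1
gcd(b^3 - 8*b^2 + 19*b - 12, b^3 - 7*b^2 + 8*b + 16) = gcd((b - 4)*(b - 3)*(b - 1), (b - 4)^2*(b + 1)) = b - 4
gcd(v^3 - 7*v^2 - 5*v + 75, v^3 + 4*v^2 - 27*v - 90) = v^2 - 2*v - 15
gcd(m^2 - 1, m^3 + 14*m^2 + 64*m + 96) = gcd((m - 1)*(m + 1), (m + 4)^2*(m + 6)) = 1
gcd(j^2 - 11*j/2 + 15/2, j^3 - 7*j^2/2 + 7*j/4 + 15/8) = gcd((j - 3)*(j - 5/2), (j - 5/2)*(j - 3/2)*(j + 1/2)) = j - 5/2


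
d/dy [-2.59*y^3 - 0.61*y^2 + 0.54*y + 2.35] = -7.77*y^2 - 1.22*y + 0.54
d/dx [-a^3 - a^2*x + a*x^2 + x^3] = -a^2 + 2*a*x + 3*x^2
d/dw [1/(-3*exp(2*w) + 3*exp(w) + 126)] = (2*exp(w) - 1)*exp(w)/(3*(-exp(2*w) + exp(w) + 42)^2)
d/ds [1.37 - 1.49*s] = -1.49000000000000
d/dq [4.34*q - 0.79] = 4.34000000000000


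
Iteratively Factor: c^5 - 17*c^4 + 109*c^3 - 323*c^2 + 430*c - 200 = (c - 5)*(c^4 - 12*c^3 + 49*c^2 - 78*c + 40) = (c - 5)*(c - 2)*(c^3 - 10*c^2 + 29*c - 20) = (c - 5)*(c - 4)*(c - 2)*(c^2 - 6*c + 5) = (c - 5)*(c - 4)*(c - 2)*(c - 1)*(c - 5)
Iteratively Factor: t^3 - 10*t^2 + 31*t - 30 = (t - 5)*(t^2 - 5*t + 6) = (t - 5)*(t - 2)*(t - 3)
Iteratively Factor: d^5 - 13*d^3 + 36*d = (d)*(d^4 - 13*d^2 + 36) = d*(d - 3)*(d^3 + 3*d^2 - 4*d - 12) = d*(d - 3)*(d - 2)*(d^2 + 5*d + 6) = d*(d - 3)*(d - 2)*(d + 3)*(d + 2)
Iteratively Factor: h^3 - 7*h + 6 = (h - 1)*(h^2 + h - 6) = (h - 2)*(h - 1)*(h + 3)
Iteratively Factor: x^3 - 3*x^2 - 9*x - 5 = (x - 5)*(x^2 + 2*x + 1) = (x - 5)*(x + 1)*(x + 1)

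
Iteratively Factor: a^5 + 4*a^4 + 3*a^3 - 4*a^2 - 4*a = (a)*(a^4 + 4*a^3 + 3*a^2 - 4*a - 4) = a*(a + 1)*(a^3 + 3*a^2 - 4) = a*(a + 1)*(a + 2)*(a^2 + a - 2) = a*(a - 1)*(a + 1)*(a + 2)*(a + 2)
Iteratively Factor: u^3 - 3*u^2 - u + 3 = (u - 3)*(u^2 - 1) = (u - 3)*(u - 1)*(u + 1)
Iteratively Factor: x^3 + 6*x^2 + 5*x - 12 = (x + 3)*(x^2 + 3*x - 4) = (x - 1)*(x + 3)*(x + 4)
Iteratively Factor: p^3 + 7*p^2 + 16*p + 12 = (p + 2)*(p^2 + 5*p + 6) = (p + 2)^2*(p + 3)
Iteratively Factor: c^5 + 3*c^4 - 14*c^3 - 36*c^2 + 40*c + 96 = (c + 2)*(c^4 + c^3 - 16*c^2 - 4*c + 48) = (c - 3)*(c + 2)*(c^3 + 4*c^2 - 4*c - 16) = (c - 3)*(c + 2)^2*(c^2 + 2*c - 8) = (c - 3)*(c - 2)*(c + 2)^2*(c + 4)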